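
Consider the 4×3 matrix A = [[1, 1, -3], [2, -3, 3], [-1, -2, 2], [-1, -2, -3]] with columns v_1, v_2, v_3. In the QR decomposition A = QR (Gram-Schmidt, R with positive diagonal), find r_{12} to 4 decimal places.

q_1 = v_1/‖v_1‖ = (1, 2, -1, -1)/2.6458 = (0.3780, 0.7559, -0.3780, -0.3780).
r_{12} = q_1·v_2 = -0.3780.

r_{12} = -0.3780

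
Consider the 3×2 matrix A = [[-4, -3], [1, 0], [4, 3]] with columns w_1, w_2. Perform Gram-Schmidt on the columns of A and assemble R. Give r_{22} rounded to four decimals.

r_{22} = 0.7385

e_1 = w_1/‖w_1‖ = (-4, 1, 4)/5.7446 = (-0.6963, 0.1741, 0.6963).
r_{12} = e_1·w_2 = 4.1779.
u_2 = w_2 − 4.1779·e_1 = (-0.0909, -0.7273, 0.0909).
r_{22} = ‖u_2‖ = 0.7385.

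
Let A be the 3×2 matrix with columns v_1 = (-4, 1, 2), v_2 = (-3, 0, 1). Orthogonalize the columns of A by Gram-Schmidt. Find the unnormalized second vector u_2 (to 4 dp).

e_1 = v_1/‖v_1‖ = (-4, 1, 2)/4.5826 = (-0.8729, 0.2182, 0.4364).
r_{12} = e_1·v_2 = 3.0551.
u_2 = v_2 − 3.0551·e_1 = (-0.3333, -0.6667, -0.3333).

u_2 = (-0.3333, -0.6667, -0.3333)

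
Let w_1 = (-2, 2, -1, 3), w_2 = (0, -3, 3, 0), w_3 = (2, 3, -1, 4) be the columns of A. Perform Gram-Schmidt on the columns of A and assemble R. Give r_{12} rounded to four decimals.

w_1 = (-2, 2, -1, 3); ‖w_1‖ = 4.2426, so e_1 = (-0.4714, 0.4714, -0.2357, 0.7071).
r_{12} = e_1·w_2 = -2.1213.

r_{12} = -2.1213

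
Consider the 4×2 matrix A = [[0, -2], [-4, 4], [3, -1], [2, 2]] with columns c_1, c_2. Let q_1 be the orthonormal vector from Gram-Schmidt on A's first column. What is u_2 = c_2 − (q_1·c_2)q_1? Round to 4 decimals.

u_2 = (-2.0000, 1.9310, 0.5517, 3.0345)

q_1 = c_1/‖c_1‖ = (0, -4, 3, 2)/5.3852 = (0.0000, -0.7428, 0.5571, 0.3714).
r_{12} = q_1·c_2 = -2.7854.
u_2 = c_2 + 2.7854·q_1 = (-2.0000, 1.9310, 0.5517, 3.0345).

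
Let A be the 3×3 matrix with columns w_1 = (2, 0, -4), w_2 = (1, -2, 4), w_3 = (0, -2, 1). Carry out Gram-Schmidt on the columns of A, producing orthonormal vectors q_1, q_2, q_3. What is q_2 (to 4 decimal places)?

w_1 = (2, 0, -4); ‖w_1‖ = 4.4721, so q_1 = (0.4472, 0.0000, -0.8944).
q_1·w_2 = 0.4472·1 + 0.0000·(-2) + (-0.8944)·4 = -3.1305.
u_2 = w_2 + 3.1305·q_1 = (2.4000, -2.0000, 1.2000).
‖u_2‖ = 3.3466, so q_2 = (0.7171, -0.5976, 0.3586).

q_2 = (0.7171, -0.5976, 0.3586)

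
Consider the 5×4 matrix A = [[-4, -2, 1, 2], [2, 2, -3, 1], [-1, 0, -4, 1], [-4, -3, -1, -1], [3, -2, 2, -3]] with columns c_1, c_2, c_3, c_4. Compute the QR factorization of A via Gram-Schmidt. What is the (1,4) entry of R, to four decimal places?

r_{14} = -1.7693

c_1 = (-4, 2, -1, -4, 3); ‖c_1‖ = 6.7823, so e_1 = (-0.5898, 0.2949, -0.1474, -0.5898, 0.4423).
r_{14} = e_1·c_4 = -1.7693.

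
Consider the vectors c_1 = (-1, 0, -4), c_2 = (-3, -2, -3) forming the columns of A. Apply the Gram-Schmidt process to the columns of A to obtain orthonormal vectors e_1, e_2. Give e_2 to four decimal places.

e_2 = (-0.7153, -0.6756, 0.1788)

c_1 = (-1, 0, -4); ‖c_1‖ = 4.1231, so e_1 = (-0.2425, 0.0000, -0.9701).
e_1·c_2 = (-0.2425)·(-3) + 0.0000·(-2) + (-0.9701)·(-3) = 3.6380.
u_2 = c_2 − 3.6380·e_1 = (-2.1176, -2.0000, 0.5294).
‖u_2‖ = 2.9605, so e_2 = (-0.7153, -0.6756, 0.1788).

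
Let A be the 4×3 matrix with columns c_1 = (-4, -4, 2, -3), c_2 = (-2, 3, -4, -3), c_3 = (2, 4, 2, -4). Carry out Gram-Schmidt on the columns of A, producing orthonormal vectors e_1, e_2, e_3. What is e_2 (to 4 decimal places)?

c_1 = (-4, -4, 2, -3); ‖c_1‖ = 6.7082, so e_1 = (-0.5963, -0.5963, 0.2981, -0.4472).
e_1·c_2 = (-0.5963)·(-2) + (-0.5963)·3 + 0.2981·(-4) + (-0.4472)·(-3) = -0.4472.
u_2 = c_2 + 0.4472·e_1 = (-2.2667, 2.7333, -3.8667, -3.2000).
‖u_2‖ = 6.1482, so e_2 = (-0.3687, 0.4446, -0.6289, -0.5205).

e_2 = (-0.3687, 0.4446, -0.6289, -0.5205)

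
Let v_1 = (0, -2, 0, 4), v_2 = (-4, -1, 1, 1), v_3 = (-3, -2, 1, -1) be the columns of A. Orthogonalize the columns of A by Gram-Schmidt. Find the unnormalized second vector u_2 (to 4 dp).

e_1 = v_1/‖v_1‖ = (0, -2, 0, 4)/4.4721 = (0.0000, -0.4472, 0.0000, 0.8944).
r_{12} = e_1·v_2 = 1.3416.
u_2 = v_2 − 1.3416·e_1 = (-4.0000, -0.4000, 1.0000, -0.2000).

u_2 = (-4.0000, -0.4000, 1.0000, -0.2000)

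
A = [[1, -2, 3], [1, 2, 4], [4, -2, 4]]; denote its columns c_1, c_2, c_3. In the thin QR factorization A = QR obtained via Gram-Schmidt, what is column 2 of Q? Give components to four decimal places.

q_2 = (-0.5353, 0.8412, -0.0765)

c_1 = (1, 1, 4); ‖c_1‖ = 4.2426, so q_1 = (0.2357, 0.2357, 0.9428).
q_1·c_2 = 0.2357·(-2) + 0.2357·2 + 0.9428·(-2) = -1.8856.
u_2 = c_2 + 1.8856·q_1 = (-1.5556, 2.4444, -0.2222).
‖u_2‖ = 2.9059, so q_2 = (-0.5353, 0.8412, -0.0765).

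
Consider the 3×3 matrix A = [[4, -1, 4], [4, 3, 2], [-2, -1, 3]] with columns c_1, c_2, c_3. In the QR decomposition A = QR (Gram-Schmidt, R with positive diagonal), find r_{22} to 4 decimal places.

c_1 = (4, 4, -2); ‖c_1‖ = 6.0000, so e_1 = (0.6667, 0.6667, -0.3333).
e_1·c_2 = 0.6667·(-1) + 0.6667·3 + (-0.3333)·(-1) = 1.6667.
u_2 = c_2 − 1.6667·e_1 = (-2.1111, 1.8889, -0.4444).
r_{22} = ‖u_2‖ = 2.8674.

r_{22} = 2.8674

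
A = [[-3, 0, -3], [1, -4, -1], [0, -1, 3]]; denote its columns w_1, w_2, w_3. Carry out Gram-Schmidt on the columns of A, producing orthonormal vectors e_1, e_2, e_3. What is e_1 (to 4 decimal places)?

w_1 = (-3, 1, 0); ‖w_1‖ = 3.1623, so e_1 = (-0.9487, 0.3162, 0.0000).

e_1 = (-0.9487, 0.3162, 0.0000)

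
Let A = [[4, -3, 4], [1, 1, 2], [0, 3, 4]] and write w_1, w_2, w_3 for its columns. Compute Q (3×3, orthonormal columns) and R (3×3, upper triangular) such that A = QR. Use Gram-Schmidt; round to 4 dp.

Q = [[0.9701, -0.1195, 0.2111], [0.2425, 0.4778, -0.8443], [0.0000, 0.8703, 0.4925]], R = [[4.1231, -2.6679, 4.3656], [0.0000, 3.4471, 3.9590], [0.0000, 0.0000, 1.1258]]

e_1 = w_1/‖w_1‖ = (4, 1, 0)/4.1231 = (0.9701, 0.2425, 0.0000).
r_{12} = e_1·w_2 = -2.6679.
u_2 = w_2 + 2.6679·e_1 = (-0.4118, 1.6471, 3.0000).
‖u_2‖ = 3.4471, so e_2 = (-0.1195, 0.4778, 0.8703).
r_{13} = e_1·w_3 = 4.3656; r_{23} = e_2·w_3 = 3.9590.
u_3 = w_3 − 4.3656·e_1 − 3.9590·e_2 = (0.2376, -0.9505, 0.5545).
‖u_3‖ = 1.1258, so e_3 = (0.2111, -0.8443, 0.4925).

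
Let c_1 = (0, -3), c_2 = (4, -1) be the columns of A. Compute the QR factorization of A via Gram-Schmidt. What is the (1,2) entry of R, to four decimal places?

r_{12} = 1.0000

c_1 = (0, -3); ‖c_1‖ = 3.0000, so e_1 = (0.0000, -1.0000).
r_{12} = e_1·c_2 = 1.0000.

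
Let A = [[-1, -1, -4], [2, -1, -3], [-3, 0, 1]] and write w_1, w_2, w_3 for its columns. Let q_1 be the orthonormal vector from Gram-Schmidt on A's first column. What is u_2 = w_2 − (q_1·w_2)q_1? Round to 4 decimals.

u_2 = (-1.0714, -0.8571, -0.2143)

q_1 = w_1/‖w_1‖ = (-1, 2, -3)/3.7417 = (-0.2673, 0.5345, -0.8018).
r_{12} = q_1·w_2 = -0.2673.
u_2 = w_2 + 0.2673·q_1 = (-1.0714, -0.8571, -0.2143).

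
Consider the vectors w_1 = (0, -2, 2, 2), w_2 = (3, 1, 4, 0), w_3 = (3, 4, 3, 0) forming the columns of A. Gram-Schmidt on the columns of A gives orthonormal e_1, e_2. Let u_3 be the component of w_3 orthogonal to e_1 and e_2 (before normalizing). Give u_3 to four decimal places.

u_3 = (-0.3913, 1.4058, -0.0580, 1.4638)

w_1 = (0, -2, 2, 2); ‖w_1‖ = 3.4641, so e_1 = (0.0000, -0.5774, 0.5774, 0.5774).
e_1·w_2 = 0.0000·3 + (-0.5774)·1 + 0.5774·4 + 0.5774·0 = 1.7321.
u_2 = w_2 − 1.7321·e_1 = (3.0000, 2.0000, 3.0000, -1.0000).
‖u_2‖ = 4.7958, so e_2 = (0.6255, 0.4170, 0.6255, -0.2085).
e_1·w_3 = 0.0000·3 + (-0.5774)·4 + 0.5774·3 + 0.5774·0 = -0.5774; e_2·w_3 = 0.6255·3 + 0.4170·4 + 0.6255·3 + (-0.2085)·0 = 5.4214.
u_3 = w_3 + 0.5774·e_1 − 5.4214·e_2 = (-0.3913, 1.4058, -0.0580, 1.4638).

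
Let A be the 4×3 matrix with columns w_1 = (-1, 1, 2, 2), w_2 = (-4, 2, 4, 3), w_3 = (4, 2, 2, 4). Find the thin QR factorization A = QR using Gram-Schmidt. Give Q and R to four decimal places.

w_1 = (-1, 1, 2, 2); ‖w_1‖ = 3.1623, so e_1 = (-0.3162, 0.3162, 0.6325, 0.6325).
e_1·w_2 = (-0.3162)·(-4) + 0.3162·2 + 0.6325·4 + 0.6325·3 = 6.3246.
u_2 = w_2 − 6.3246·e_1 = (-2.0000, 0.0000, 0.0000, -1.0000).
‖u_2‖ = 2.2361, so e_2 = (-0.8944, 0.0000, 0.0000, -0.4472).
e_1·w_3 = (-0.3162)·4 + 0.3162·2 + 0.6325·2 + 0.6325·4 = 3.1623; e_2·w_3 = (-0.8944)·4 + 0.0000·2 + 0.0000·2 + (-0.4472)·4 = -5.3666.
u_3 = w_3 − 3.1623·e_1 + 5.3666·e_2 = (0.2000, 1.0000, 0.0000, -0.4000).
‖u_3‖ = 1.0954, so e_3 = (0.1826, 0.9129, 0.0000, -0.3651).

Q = [[-0.3162, -0.8944, 0.1826], [0.3162, 0.0000, 0.9129], [0.6325, 0.0000, 0.0000], [0.6325, -0.4472, -0.3651]], R = [[3.1623, 6.3246, 3.1623], [0.0000, 2.2361, -5.3666], [0.0000, 0.0000, 1.0954]]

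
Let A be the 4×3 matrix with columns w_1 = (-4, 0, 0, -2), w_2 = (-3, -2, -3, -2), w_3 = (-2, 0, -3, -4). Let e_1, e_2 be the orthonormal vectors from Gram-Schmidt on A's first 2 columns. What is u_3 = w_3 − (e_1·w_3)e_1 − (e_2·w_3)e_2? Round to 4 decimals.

w_1 = (-4, 0, 0, -2); ‖w_1‖ = 4.4721, so e_1 = (-0.8944, 0.0000, 0.0000, -0.4472).
e_1·w_2 = (-0.8944)·(-3) + 0.0000·(-2) + 0.0000·(-3) + (-0.4472)·(-2) = 3.5777.
u_2 = w_2 − 3.5777·e_1 = (0.2000, -2.0000, -3.0000, -0.4000).
‖u_2‖ = 3.6332, so e_2 = (0.0550, -0.5505, -0.8257, -0.1101).
e_1·w_3 = (-0.8944)·(-2) + 0.0000·0 + 0.0000·(-3) + (-0.4472)·(-4) = 3.5777; e_2·w_3 = 0.0550·(-2) + (-0.5505)·0 + (-0.8257)·(-3) + (-0.1101)·(-4) = 2.8075.
u_3 = w_3 − 3.5777·e_1 − 2.8075·e_2 = (1.0455, 1.5455, -0.6818, -2.0909).

u_3 = (1.0455, 1.5455, -0.6818, -2.0909)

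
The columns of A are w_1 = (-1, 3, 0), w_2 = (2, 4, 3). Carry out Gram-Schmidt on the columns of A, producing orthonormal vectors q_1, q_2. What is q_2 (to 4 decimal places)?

q_1 = w_1/‖w_1‖ = (-1, 3, 0)/3.1623 = (-0.3162, 0.9487, 0.0000).
r_{12} = q_1·w_2 = 3.1623.
u_2 = w_2 − 3.1623·q_1 = (3.0000, 1.0000, 3.0000).
‖u_2‖ = 4.3589, so q_2 = (0.6882, 0.2294, 0.6882).

q_2 = (0.6882, 0.2294, 0.6882)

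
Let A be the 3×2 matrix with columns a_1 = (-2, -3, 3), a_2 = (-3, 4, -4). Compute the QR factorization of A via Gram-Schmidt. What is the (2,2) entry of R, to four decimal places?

r_{22} = 5.1257

a_1 = (-2, -3, 3); ‖a_1‖ = 4.6904, so e_1 = (-0.4264, -0.6396, 0.6396).
e_1·a_2 = (-0.4264)·(-3) + (-0.6396)·4 + 0.6396·(-4) = -3.8376.
u_2 = a_2 + 3.8376·e_1 = (-4.6364, 1.5455, -1.5455).
r_{22} = ‖u_2‖ = 5.1257.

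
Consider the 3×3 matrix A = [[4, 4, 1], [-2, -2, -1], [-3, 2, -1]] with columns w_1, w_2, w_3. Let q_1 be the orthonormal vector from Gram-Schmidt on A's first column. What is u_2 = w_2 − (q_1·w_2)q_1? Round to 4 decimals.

u_2 = (2.0690, -1.0345, 3.4483)

w_1 = (4, -2, -3); ‖w_1‖ = 5.3852, so q_1 = (0.7428, -0.3714, -0.5571).
q_1·w_2 = 0.7428·4 + (-0.3714)·(-2) + (-0.5571)·2 = 2.5997.
u_2 = w_2 − 2.5997·q_1 = (2.0690, -1.0345, 3.4483).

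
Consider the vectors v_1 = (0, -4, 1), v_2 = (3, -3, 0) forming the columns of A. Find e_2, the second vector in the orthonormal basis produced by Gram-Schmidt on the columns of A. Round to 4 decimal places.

e_2 = (0.9718, -0.0572, -0.2287)

e_1 = v_1/‖v_1‖ = (0, -4, 1)/4.1231 = (0.0000, -0.9701, 0.2425).
r_{12} = e_1·v_2 = 2.9104.
u_2 = v_2 − 2.9104·e_1 = (3.0000, -0.1765, -0.7059).
‖u_2‖ = 3.0870, so e_2 = (0.9718, -0.0572, -0.2287).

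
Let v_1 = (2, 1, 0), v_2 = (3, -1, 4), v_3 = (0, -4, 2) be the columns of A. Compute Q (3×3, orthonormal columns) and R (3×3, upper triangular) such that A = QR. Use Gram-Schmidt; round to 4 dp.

v_1 = (2, 1, 0); ‖v_1‖ = 2.2361, so q_1 = (0.8944, 0.4472, 0.0000).
q_1·v_2 = 0.8944·3 + 0.4472·(-1) + 0.0000·4 = 2.2361.
u_2 = v_2 − 2.2361·q_1 = (1.0000, -2.0000, 4.0000).
‖u_2‖ = 4.5826, so q_2 = (0.2182, -0.4364, 0.8729).
q_1·v_3 = 0.8944·0 + 0.4472·(-4) + 0.0000·2 = -1.7889; q_2·v_3 = 0.2182·0 + (-0.4364)·(-4) + 0.8729·2 = 3.4915.
u_3 = v_3 + 1.7889·q_1 − 3.4915·q_2 = (0.8381, -1.6762, -1.0476).
‖u_3‖ = 2.1470, so q_3 = (0.3904, -0.7807, -0.4880).

Q = [[0.8944, 0.2182, 0.3904], [0.4472, -0.4364, -0.7807], [0.0000, 0.8729, -0.4880]], R = [[2.2361, 2.2361, -1.7889], [0.0000, 4.5826, 3.4915], [0.0000, 0.0000, 2.1470]]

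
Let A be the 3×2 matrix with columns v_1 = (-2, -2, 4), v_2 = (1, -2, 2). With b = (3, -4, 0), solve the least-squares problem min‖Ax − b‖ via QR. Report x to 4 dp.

v_1 = (-2, -2, 4); ‖v_1‖ = 4.8990, so q_1 = (-0.4082, -0.4082, 0.8165).
q_1·v_2 = (-0.4082)·1 + (-0.4082)·(-2) + 0.8165·2 = 2.0412.
u_2 = v_2 − 2.0412·q_1 = (1.8333, -1.1667, 0.3333).
‖u_2‖ = 2.1985, so q_2 = (0.8339, -0.5307, 0.1516).
Qᵀb = (0.4082, 4.6244).
Back-substitute: x_2 = 4.6244/2.1985 = 2.1034.
x_1 = (0.4082 − 2.0412·2.1034)/4.8990 = -0.7931.

x = (-0.7931, 2.1034)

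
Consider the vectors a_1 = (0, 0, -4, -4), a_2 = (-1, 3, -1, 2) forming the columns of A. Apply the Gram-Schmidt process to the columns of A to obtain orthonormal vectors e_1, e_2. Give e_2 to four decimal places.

a_1 = (0, 0, -4, -4); ‖a_1‖ = 5.6569, so e_1 = (0.0000, 0.0000, -0.7071, -0.7071).
e_1·a_2 = 0.0000·(-1) + 0.0000·3 + (-0.7071)·(-1) + (-0.7071)·2 = -0.7071.
u_2 = a_2 + 0.7071·e_1 = (-1.0000, 3.0000, -1.5000, 1.5000).
‖u_2‖ = 3.8079, so e_2 = (-0.2626, 0.7878, -0.3939, 0.3939).

e_2 = (-0.2626, 0.7878, -0.3939, 0.3939)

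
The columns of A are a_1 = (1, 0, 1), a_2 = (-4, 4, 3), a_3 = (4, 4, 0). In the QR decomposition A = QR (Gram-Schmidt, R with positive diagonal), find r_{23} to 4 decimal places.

e_1 = a_1/‖a_1‖ = (1, 0, 1)/1.4142 = (0.7071, 0.0000, 0.7071).
r_{12} = e_1·a_2 = -0.7071.
u_2 = a_2 + 0.7071·e_1 = (-3.5000, 4.0000, 3.5000).
‖u_2‖ = 6.3640, so e_2 = (-0.5500, 0.6285, 0.5500).
r_{23} = e_2·a_3 = 0.3143.

r_{23} = 0.3143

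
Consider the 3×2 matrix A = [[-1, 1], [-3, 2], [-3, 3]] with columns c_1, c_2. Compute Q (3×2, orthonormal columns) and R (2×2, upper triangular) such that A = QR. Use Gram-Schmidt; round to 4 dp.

c_1 = (-1, -3, -3); ‖c_1‖ = 4.3589, so e_1 = (-0.2294, -0.6882, -0.6882).
e_1·c_2 = (-0.2294)·1 + (-0.6882)·2 + (-0.6882)·3 = -3.6707.
u_2 = c_2 + 3.6707·e_1 = (0.1579, -0.5263, 0.4737).
‖u_2‖ = 0.7255, so e_2 = (0.2176, -0.7255, 0.6529).

Q = [[-0.2294, 0.2176], [-0.6882, -0.7255], [-0.6882, 0.6529]], R = [[4.3589, -3.6707], [0.0000, 0.7255]]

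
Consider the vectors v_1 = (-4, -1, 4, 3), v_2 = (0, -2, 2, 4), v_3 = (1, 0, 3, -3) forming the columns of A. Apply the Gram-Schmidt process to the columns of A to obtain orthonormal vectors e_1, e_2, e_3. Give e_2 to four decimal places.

v_1 = (-4, -1, 4, 3); ‖v_1‖ = 6.4807, so e_1 = (-0.6172, -0.1543, 0.6172, 0.4629).
e_1·v_2 = (-0.6172)·0 + (-0.1543)·(-2) + 0.6172·2 + 0.4629·4 = 3.3947.
u_2 = v_2 − 3.3947·e_1 = (2.0952, -1.4762, -0.0952, 2.4286).
‖u_2‖ = 3.5322, so e_2 = (0.5932, -0.4179, -0.0270, 0.6876).

e_2 = (0.5932, -0.4179, -0.0270, 0.6876)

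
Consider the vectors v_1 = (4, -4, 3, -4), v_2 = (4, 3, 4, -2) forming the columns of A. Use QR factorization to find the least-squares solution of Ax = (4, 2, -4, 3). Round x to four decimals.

v_1 = (4, -4, 3, -4); ‖v_1‖ = 7.5498, so e_1 = (0.5298, -0.5298, 0.3974, -0.5298).
e_1·v_2 = 0.5298·4 + (-0.5298)·3 + 0.3974·4 + (-0.5298)·(-2) = 3.1789.
u_2 = v_2 − 3.1789·e_1 = (2.3158, 4.6842, 2.7368, -0.3158).
‖u_2‖ = 5.9072, so e_2 = (0.3920, 0.7930, 0.4633, -0.0535).
Qᵀb = (-2.1193, 1.1405).
Back-substitute: x_2 = 1.1405/5.9072 = 0.1931.
x_1 = (-2.1193 − 3.1789·0.1931)/7.5498 = -0.3620.

x = (-0.3620, 0.1931)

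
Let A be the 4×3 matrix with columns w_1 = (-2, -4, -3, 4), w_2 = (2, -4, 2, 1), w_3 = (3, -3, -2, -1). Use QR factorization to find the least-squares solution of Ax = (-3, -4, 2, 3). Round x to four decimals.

w_1 = (-2, -4, -3, 4); ‖w_1‖ = 6.7082, so e_1 = (-0.2981, -0.5963, -0.4472, 0.5963).
e_1·w_2 = (-0.2981)·2 + (-0.5963)·(-4) + (-0.4472)·2 + 0.5963·1 = 1.4907.
u_2 = w_2 − 1.4907·e_1 = (2.4444, -3.1111, 2.6667, 0.1111).
‖u_2‖ = 4.7726, so e_2 = (0.5122, -0.6519, 0.5587, 0.0233).
e_1·w_3 = (-0.2981)·3 + (-0.5963)·(-3) + (-0.4472)·(-2) + 0.5963·(-1) = 1.1926; e_2·w_3 = 0.5122·3 + (-0.6519)·(-3) + 0.5587·(-2) + 0.0233·(-1) = 2.3514.
u_3 = w_3 − 1.1926·e_1 − 2.3514·e_2 = (2.1512, -0.7561, -2.7805, -1.7659).
‖u_3‖ = 4.0061, so e_3 = (0.5370, -0.1887, -0.6941, -0.4408).
Qᵀb = (4.1740, 2.2583, -3.5665).
Back-substitute: x_3 = -3.5665/4.0061 = -0.8903.
x_2 = (2.2583 − 2.3514·(-0.8903))/4.7726 = 0.9118.
x_1 = (4.1740 − 1.4907·0.9118 − 1.1926·(-0.8903))/6.7082 = 0.5779.

x = (0.5779, 0.9118, -0.8903)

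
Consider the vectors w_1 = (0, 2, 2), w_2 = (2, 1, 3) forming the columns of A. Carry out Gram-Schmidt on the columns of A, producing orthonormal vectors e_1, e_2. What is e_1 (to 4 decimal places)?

w_1 = (0, 2, 2); ‖w_1‖ = 2.8284, so e_1 = (0.0000, 0.7071, 0.7071).

e_1 = (0.0000, 0.7071, 0.7071)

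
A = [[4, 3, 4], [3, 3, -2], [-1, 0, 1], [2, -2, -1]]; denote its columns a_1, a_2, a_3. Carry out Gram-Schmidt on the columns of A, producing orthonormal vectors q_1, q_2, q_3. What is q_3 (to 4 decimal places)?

a_1 = (4, 3, -1, 2); ‖a_1‖ = 5.4772, so q_1 = (0.7303, 0.5477, -0.1826, 0.3651).
q_1·a_2 = 0.7303·3 + 0.5477·3 + (-0.1826)·0 + 0.3651·(-2) = 3.1038.
u_2 = a_2 − 3.1038·q_1 = (0.7333, 1.3000, 0.5667, -3.1333).
‖u_2‖ = 3.5166, so q_2 = (0.2085, 0.3697, 0.1611, -0.8910).
q_1·a_3 = 0.7303·4 + 0.5477·(-2) + (-0.1826)·1 + 0.3651·(-1) = 1.2780; q_2·a_3 = 0.2085·4 + 0.3697·(-2) + 0.1611·1 + (-0.8910)·(-1) = 1.1469.
u_3 = a_3 − 1.2780·q_1 − 1.1469·q_2 = (2.8275, -3.1240, 1.0485, -0.4447).
‖u_3‖ = 4.3648, so q_3 = (0.6478, -0.7157, 0.2402, -0.1019).

q_3 = (0.6478, -0.7157, 0.2402, -0.1019)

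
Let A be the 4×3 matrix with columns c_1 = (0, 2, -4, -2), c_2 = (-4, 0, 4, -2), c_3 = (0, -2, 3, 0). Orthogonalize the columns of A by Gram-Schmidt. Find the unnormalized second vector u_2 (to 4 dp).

u_2 = (-4.0000, 1.0000, 2.0000, -3.0000)

c_1 = (0, 2, -4, -2); ‖c_1‖ = 4.8990, so e_1 = (0.0000, 0.4082, -0.8165, -0.4082).
e_1·c_2 = 0.0000·(-4) + 0.4082·0 + (-0.8165)·4 + (-0.4082)·(-2) = -2.4495.
u_2 = c_2 + 2.4495·e_1 = (-4.0000, 1.0000, 2.0000, -3.0000).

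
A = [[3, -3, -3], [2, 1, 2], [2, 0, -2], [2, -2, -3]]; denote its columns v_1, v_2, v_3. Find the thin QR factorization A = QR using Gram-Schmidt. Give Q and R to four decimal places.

Q = [[0.6547, -0.4977, 0.3213], [0.4364, 0.7134, 0.5100], [0.4364, 0.3650, -0.7650], [0.4364, -0.3318, -0.2269]], R = [[4.5826, -2.4004, -3.2733], [0.0000, 2.8702, 3.1854], [0.0000, 0.0000, 2.2669]]

v_1 = (3, 2, 2, 2); ‖v_1‖ = 4.5826, so e_1 = (0.6547, 0.4364, 0.4364, 0.4364).
e_1·v_2 = 0.6547·(-3) + 0.4364·1 + 0.4364·0 + 0.4364·(-2) = -2.4004.
u_2 = v_2 + 2.4004·e_1 = (-1.4286, 2.0476, 1.0476, -0.9524).
‖u_2‖ = 2.8702, so e_2 = (-0.4977, 0.7134, 0.3650, -0.3318).
e_1·v_3 = 0.6547·(-3) + 0.4364·2 + 0.4364·(-2) + 0.4364·(-3) = -3.2733; e_2·v_3 = (-0.4977)·(-3) + 0.7134·2 + 0.3650·(-2) + (-0.3318)·(-3) = 3.1854.
u_3 = v_3 + 3.2733·e_1 − 3.1854·e_2 = (0.7283, 1.1561, -1.7341, -0.5145).
‖u_3‖ = 2.2669, so e_3 = (0.3213, 0.5100, -0.7650, -0.2269).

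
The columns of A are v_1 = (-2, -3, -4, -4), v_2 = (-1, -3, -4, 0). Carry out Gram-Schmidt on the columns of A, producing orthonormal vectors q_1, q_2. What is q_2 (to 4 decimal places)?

q_2 = (0.0639, -0.3833, -0.5111, 0.7667)

v_1 = (-2, -3, -4, -4); ‖v_1‖ = 6.7082, so q_1 = (-0.2981, -0.4472, -0.5963, -0.5963).
q_1·v_2 = (-0.2981)·(-1) + (-0.4472)·(-3) + (-0.5963)·(-4) + (-0.5963)·0 = 4.0249.
u_2 = v_2 − 4.0249·q_1 = (0.2000, -1.2000, -1.6000, 2.4000).
‖u_2‖ = 3.1305, so q_2 = (0.0639, -0.3833, -0.5111, 0.7667).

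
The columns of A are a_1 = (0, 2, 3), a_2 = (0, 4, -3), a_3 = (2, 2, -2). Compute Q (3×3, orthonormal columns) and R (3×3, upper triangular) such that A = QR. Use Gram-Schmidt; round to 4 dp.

Q = [[0.0000, 0.0000, 1.0000], [0.5547, 0.8321, 0.0000], [0.8321, -0.5547, 0.0000]], R = [[3.6056, -0.2774, -0.5547], [0.0000, 4.9923, 2.7735], [0.0000, 0.0000, 2.0000]]

a_1 = (0, 2, 3); ‖a_1‖ = 3.6056, so e_1 = (0.0000, 0.5547, 0.8321).
e_1·a_2 = 0.0000·0 + 0.5547·4 + 0.8321·(-3) = -0.2774.
u_2 = a_2 + 0.2774·e_1 = (0.0000, 4.1538, -2.7692).
‖u_2‖ = 4.9923, so e_2 = (0.0000, 0.8321, -0.5547).
e_1·a_3 = 0.0000·2 + 0.5547·2 + 0.8321·(-2) = -0.5547; e_2·a_3 = 0.0000·2 + 0.8321·2 + (-0.5547)·(-2) = 2.7735.
u_3 = a_3 + 0.5547·e_1 − 2.7735·e_2 = (2.0000, 0.0000, 0.0000).
‖u_3‖ = 2.0000, so e_3 = (1.0000, 0.0000, 0.0000).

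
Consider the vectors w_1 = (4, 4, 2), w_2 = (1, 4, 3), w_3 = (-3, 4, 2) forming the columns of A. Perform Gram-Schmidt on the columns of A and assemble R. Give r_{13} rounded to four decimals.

q_1 = w_1/‖w_1‖ = (4, 4, 2)/6.0000 = (0.6667, 0.6667, 0.3333).
r_{13} = q_1·w_3 = 1.3333.

r_{13} = 1.3333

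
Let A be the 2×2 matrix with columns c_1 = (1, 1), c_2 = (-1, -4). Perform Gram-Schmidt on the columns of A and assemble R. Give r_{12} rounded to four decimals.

c_1 = (1, 1); ‖c_1‖ = 1.4142, so q_1 = (0.7071, 0.7071).
r_{12} = q_1·c_2 = -3.5355.

r_{12} = -3.5355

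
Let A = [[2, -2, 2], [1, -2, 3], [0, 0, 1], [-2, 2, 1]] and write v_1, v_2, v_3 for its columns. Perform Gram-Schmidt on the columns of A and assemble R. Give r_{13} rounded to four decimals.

r_{13} = 1.6667

q_1 = v_1/‖v_1‖ = (2, 1, 0, -2)/3.0000 = (0.6667, 0.3333, 0.0000, -0.6667).
r_{13} = q_1·v_3 = 1.6667.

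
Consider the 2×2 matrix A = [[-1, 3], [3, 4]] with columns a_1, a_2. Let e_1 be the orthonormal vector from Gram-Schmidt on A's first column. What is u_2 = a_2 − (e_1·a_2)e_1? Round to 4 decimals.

a_1 = (-1, 3); ‖a_1‖ = 3.1623, so e_1 = (-0.3162, 0.9487).
e_1·a_2 = (-0.3162)·3 + 0.9487·4 = 2.8460.
u_2 = a_2 − 2.8460·e_1 = (3.9000, 1.3000).

u_2 = (3.9000, 1.3000)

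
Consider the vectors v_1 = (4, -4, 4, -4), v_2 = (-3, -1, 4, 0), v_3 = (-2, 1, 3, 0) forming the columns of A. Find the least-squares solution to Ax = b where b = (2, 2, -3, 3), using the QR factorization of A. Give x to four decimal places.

v_1 = (4, -4, 4, -4); ‖v_1‖ = 8.0000, so q_1 = (0.5000, -0.5000, 0.5000, -0.5000).
q_1·v_2 = 0.5000·(-3) + (-0.5000)·(-1) + 0.5000·4 + (-0.5000)·0 = 1.0000.
u_2 = v_2 − 1.0000·q_1 = (-3.5000, -0.5000, 3.5000, 0.5000).
‖u_2‖ = 5.0000, so q_2 = (-0.7000, -0.1000, 0.7000, 0.1000).
q_1·v_3 = 0.5000·(-2) + (-0.5000)·1 + 0.5000·3 + (-0.5000)·0 = 0.0000; q_2·v_3 = (-0.7000)·(-2) + (-0.1000)·1 + 0.7000·3 + 0.1000·0 = 3.4000.
u_3 = v_3 + 0.0000·q_1 − 3.4000·q_2 = (0.3800, 1.3400, 0.6200, -0.3400).
‖u_3‖ = 1.5620, so q_3 = (0.2433, 0.8578, 0.3969, -0.2177).
Qᵀb = (-3.0000, -3.4000, 0.3585).
Back-substitute: x_3 = 0.3585/1.5620 = 0.2295.
x_2 = (-3.4000 − 3.4000·0.2295)/5.0000 = -0.8361.
x_1 = (-3.0000 − 1.0000·(-0.8361) + 0.0000·0.2295)/8.0000 = -0.2705.

x = (-0.2705, -0.8361, 0.2295)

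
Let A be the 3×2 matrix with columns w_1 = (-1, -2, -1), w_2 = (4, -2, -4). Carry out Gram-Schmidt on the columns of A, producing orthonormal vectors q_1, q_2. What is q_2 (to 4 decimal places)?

q_2 = (0.8083, -0.1155, -0.5774)

w_1 = (-1, -2, -1); ‖w_1‖ = 2.4495, so q_1 = (-0.4082, -0.8165, -0.4082).
q_1·w_2 = (-0.4082)·4 + (-0.8165)·(-2) + (-0.4082)·(-4) = 1.6330.
u_2 = w_2 − 1.6330·q_1 = (4.6667, -0.6667, -3.3333).
‖u_2‖ = 5.7735, so q_2 = (0.8083, -0.1155, -0.5774).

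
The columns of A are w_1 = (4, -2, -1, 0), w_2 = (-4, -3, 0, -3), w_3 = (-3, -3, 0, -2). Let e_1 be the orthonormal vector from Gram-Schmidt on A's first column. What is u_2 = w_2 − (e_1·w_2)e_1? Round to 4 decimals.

u_2 = (-2.0952, -3.9524, -0.4762, -3.0000)

w_1 = (4, -2, -1, 0); ‖w_1‖ = 4.5826, so e_1 = (0.8729, -0.4364, -0.2182, 0.0000).
e_1·w_2 = 0.8729·(-4) + (-0.4364)·(-3) + (-0.2182)·0 + 0.0000·(-3) = -2.1822.
u_2 = w_2 + 2.1822·e_1 = (-2.0952, -3.9524, -0.4762, -3.0000).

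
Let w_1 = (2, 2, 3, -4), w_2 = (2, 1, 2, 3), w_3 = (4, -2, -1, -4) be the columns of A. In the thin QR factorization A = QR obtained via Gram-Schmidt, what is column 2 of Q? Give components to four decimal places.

w_1 = (2, 2, 3, -4); ‖w_1‖ = 5.7446, so e_1 = (0.3482, 0.3482, 0.5222, -0.6963).
e_1·w_2 = 0.3482·2 + 0.3482·1 + 0.5222·2 + (-0.6963)·3 = 0.0000.
u_2 = w_2 − 0.0000·e_1 = (2.0000, 1.0000, 2.0000, 3.0000).
‖u_2‖ = 4.2426, so e_2 = (0.4714, 0.2357, 0.4714, 0.7071).

e_2 = (0.4714, 0.2357, 0.4714, 0.7071)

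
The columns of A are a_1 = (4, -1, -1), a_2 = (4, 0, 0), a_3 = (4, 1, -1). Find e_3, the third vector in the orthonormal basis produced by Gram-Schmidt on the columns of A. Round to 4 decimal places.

a_1 = (4, -1, -1); ‖a_1‖ = 4.2426, so e_1 = (0.9428, -0.2357, -0.2357).
e_1·a_2 = 0.9428·4 + (-0.2357)·0 + (-0.2357)·0 = 3.7712.
u_2 = a_2 − 3.7712·e_1 = (0.4444, 0.8889, 0.8889).
‖u_2‖ = 1.3333, so e_2 = (0.3333, 0.6667, 0.6667).
e_1·a_3 = 0.9428·4 + (-0.2357)·1 + (-0.2357)·(-1) = 3.7712; e_2·a_3 = 0.3333·4 + 0.6667·1 + 0.6667·(-1) = 1.3333.
u_3 = a_3 − 3.7712·e_1 − 1.3333·e_2 = (0.0000, 1.0000, -1.0000).
‖u_3‖ = 1.4142, so e_3 = (0.0000, 0.7071, -0.7071).

e_3 = (0.0000, 0.7071, -0.7071)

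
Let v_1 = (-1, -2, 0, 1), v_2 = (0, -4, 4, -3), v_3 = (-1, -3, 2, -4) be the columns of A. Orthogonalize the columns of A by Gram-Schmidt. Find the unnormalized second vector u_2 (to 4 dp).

u_2 = (0.8333, -2.3333, 4.0000, -3.8333)

e_1 = v_1/‖v_1‖ = (-1, -2, 0, 1)/2.4495 = (-0.4082, -0.8165, 0.0000, 0.4082).
r_{12} = e_1·v_2 = 2.0412.
u_2 = v_2 − 2.0412·e_1 = (0.8333, -2.3333, 4.0000, -3.8333).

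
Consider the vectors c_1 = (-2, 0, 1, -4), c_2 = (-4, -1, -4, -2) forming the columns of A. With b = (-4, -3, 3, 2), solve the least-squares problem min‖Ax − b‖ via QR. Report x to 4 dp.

c_1 = (-2, 0, 1, -4); ‖c_1‖ = 4.5826, so e_1 = (-0.4364, 0.0000, 0.2182, -0.8729).
e_1·c_2 = (-0.4364)·(-4) + 0.0000·(-1) + 0.2182·(-4) + (-0.8729)·(-2) = 2.6186.
u_2 = c_2 − 2.6186·e_1 = (-2.8571, -1.0000, -4.5714, 0.2857).
‖u_2‖ = 5.4903, so e_2 = (-0.5204, -0.1821, -0.8326, 0.0520).
Qᵀb = (0.6547, 0.2342).
Back-substitute: x_2 = 0.2342/5.4903 = 0.0427.
x_1 = (0.6547 − 2.6186·0.0427)/4.5826 = 0.1185.

x = (0.1185, 0.0427)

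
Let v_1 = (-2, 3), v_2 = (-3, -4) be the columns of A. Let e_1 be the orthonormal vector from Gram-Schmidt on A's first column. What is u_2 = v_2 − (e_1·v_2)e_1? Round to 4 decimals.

v_1 = (-2, 3); ‖v_1‖ = 3.6056, so e_1 = (-0.5547, 0.8321).
e_1·v_2 = (-0.5547)·(-3) + 0.8321·(-4) = -1.6641.
u_2 = v_2 + 1.6641·e_1 = (-3.9231, -2.6154).

u_2 = (-3.9231, -2.6154)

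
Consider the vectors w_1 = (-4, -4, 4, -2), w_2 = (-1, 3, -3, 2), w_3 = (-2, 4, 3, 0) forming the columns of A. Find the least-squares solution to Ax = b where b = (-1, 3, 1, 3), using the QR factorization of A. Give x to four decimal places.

w_1 = (-4, -4, 4, -2); ‖w_1‖ = 7.2111, so e_1 = (-0.5547, -0.5547, 0.5547, -0.2774).
e_1·w_2 = (-0.5547)·(-1) + (-0.5547)·3 + 0.5547·(-3) + (-0.2774)·2 = -3.3282.
u_2 = w_2 + 3.3282·e_1 = (-2.8462, 1.1538, -1.1538, 1.0769).
‖u_2‖ = 3.4530, so e_2 = (-0.8243, 0.3342, -0.3342, 0.3119).
e_1·w_3 = (-0.5547)·(-2) + (-0.5547)·4 + 0.5547·3 + (-0.2774)·0 = 0.5547; e_2·w_3 = (-0.8243)·(-2) + 0.3342·4 + (-0.3342)·3 + 0.3119·0 = 1.9827.
u_3 = w_3 − 0.5547·e_1 − 1.9827·e_2 = (-0.0581, 3.6452, 3.3548, -0.4645).
‖u_3‖ = 4.9761, so e_3 = (-0.0117, 0.7325, 0.6742, -0.0933).
Qᵀb = (-1.3868, 2.4282, 2.6034).
Back-substitute: x_3 = 2.6034/4.9761 = 0.5232.
x_2 = (2.4282 − 1.9827·0.5232)/3.4530 = 0.4028.
x_1 = (-1.3868 + 3.3282·0.4028 − 0.5547·0.5232)/7.2111 = -0.0466.

x = (-0.0466, 0.4028, 0.5232)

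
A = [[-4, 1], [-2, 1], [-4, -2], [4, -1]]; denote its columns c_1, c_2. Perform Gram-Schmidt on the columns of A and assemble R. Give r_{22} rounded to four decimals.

r_{22} = 2.6312

c_1 = (-4, -2, -4, 4); ‖c_1‖ = 7.2111, so q_1 = (-0.5547, -0.2774, -0.5547, 0.5547).
q_1·c_2 = (-0.5547)·1 + (-0.2774)·1 + (-0.5547)·(-2) + 0.5547·(-1) = -0.2774.
u_2 = c_2 + 0.2774·q_1 = (0.8462, 0.9231, -2.1538, -0.8462).
r_{22} = ‖u_2‖ = 2.6312.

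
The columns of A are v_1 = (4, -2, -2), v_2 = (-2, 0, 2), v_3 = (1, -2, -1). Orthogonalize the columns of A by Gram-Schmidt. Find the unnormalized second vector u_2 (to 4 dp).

v_1 = (4, -2, -2); ‖v_1‖ = 4.8990, so e_1 = (0.8165, -0.4082, -0.4082).
e_1·v_2 = 0.8165·(-2) + (-0.4082)·0 + (-0.4082)·2 = -2.4495.
u_2 = v_2 + 2.4495·e_1 = (0.0000, -1.0000, 1.0000).

u_2 = (0.0000, -1.0000, 1.0000)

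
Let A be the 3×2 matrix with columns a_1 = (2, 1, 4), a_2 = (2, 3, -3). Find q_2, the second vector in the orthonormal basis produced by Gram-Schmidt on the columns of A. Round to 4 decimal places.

q_2 = (0.5428, 0.7098, -0.4489)

a_1 = (2, 1, 4); ‖a_1‖ = 4.5826, so q_1 = (0.4364, 0.2182, 0.8729).
q_1·a_2 = 0.4364·2 + 0.2182·3 + 0.8729·(-3) = -1.0911.
u_2 = a_2 + 1.0911·q_1 = (2.4762, 3.2381, -2.0476).
‖u_2‖ = 4.5617, so q_2 = (0.5428, 0.7098, -0.4489).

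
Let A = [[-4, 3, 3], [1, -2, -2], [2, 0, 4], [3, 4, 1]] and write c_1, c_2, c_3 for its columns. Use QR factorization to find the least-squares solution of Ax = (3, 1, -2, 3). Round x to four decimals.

x = (-0.1860, 0.9197, -0.4731)

e_1 = c_1/‖c_1‖ = (-4, 1, 2, 3)/5.4772 = (-0.7303, 0.1826, 0.3651, 0.5477).
r_{12} = e_1·c_2 = -0.3651.
u_2 = c_2 + 0.3651·e_1 = (2.7333, -1.9333, 0.1333, 4.2000).
‖u_2‖ = 5.3728, so e_2 = (0.5087, -0.3598, 0.0248, 0.7817).
r_{13} = e_1·c_3 = -0.5477; r_{23} = e_2·c_3 = 3.1269.
u_3 = c_3 + 0.5477·e_1 − 3.1269·e_2 = (1.0092, -0.7748, 4.1224, -1.1443).
‖u_3‖ = 4.4635, so e_3 = (0.2261, -0.1736, 0.9236, -0.2564).
Qᵀb = (-1.0954, 3.4619, -2.1116).
Back-substitute: x_3 = -2.1116/4.4635 = -0.4731.
x_2 = (3.4619 − 3.1269·(-0.4731))/5.3728 = 0.9197.
x_1 = (-1.0954 + 0.3651·0.9197 + 0.5477·(-0.4731))/5.4772 = -0.1860.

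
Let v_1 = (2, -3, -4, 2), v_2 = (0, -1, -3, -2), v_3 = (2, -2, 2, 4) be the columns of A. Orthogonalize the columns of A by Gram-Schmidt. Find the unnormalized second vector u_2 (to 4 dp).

u_2 = (-0.6667, 0.0000, -1.6667, -2.6667)

e_1 = v_1/‖v_1‖ = (2, -3, -4, 2)/5.7446 = (0.3482, -0.5222, -0.6963, 0.3482).
r_{12} = e_1·v_2 = 1.9149.
u_2 = v_2 − 1.9149·e_1 = (-0.6667, 0.0000, -1.6667, -2.6667).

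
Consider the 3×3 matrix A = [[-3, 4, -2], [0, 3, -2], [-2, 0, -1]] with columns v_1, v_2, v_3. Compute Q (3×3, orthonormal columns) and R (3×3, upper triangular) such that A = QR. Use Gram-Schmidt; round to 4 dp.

Q = [[-0.8321, 0.3298, 0.4460], [0.0000, 0.8040, -0.5946], [-0.5547, -0.4948, -0.6690]], R = [[3.6056, -3.3282, 2.2188], [0.0000, 3.7314, -1.7729], [0.0000, 0.0000, 0.9663]]

v_1 = (-3, 0, -2); ‖v_1‖ = 3.6056, so e_1 = (-0.8321, 0.0000, -0.5547).
e_1·v_2 = (-0.8321)·4 + 0.0000·3 + (-0.5547)·0 = -3.3282.
u_2 = v_2 + 3.3282·e_1 = (1.2308, 3.0000, -1.8462).
‖u_2‖ = 3.7314, so e_2 = (0.3298, 0.8040, -0.4948).
e_1·v_3 = (-0.8321)·(-2) + 0.0000·(-2) + (-0.5547)·(-1) = 2.2188; e_2·v_3 = 0.3298·(-2) + 0.8040·(-2) + (-0.4948)·(-1) = -1.7729.
u_3 = v_3 − 2.2188·e_1 + 1.7729·e_2 = (0.4309, -0.5746, -0.6464).
‖u_3‖ = 0.9663, so e_3 = (0.4460, -0.5946, -0.6690).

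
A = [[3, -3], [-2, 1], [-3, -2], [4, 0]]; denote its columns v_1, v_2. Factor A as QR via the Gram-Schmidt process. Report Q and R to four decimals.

Q = [[0.4867, -0.7132], [-0.3244, 0.2017], [-0.4867, -0.6556], [0.6489, 0.1441]], R = [[6.1644, -0.8111], [0.0000, 3.6527]]

e_1 = v_1/‖v_1‖ = (3, -2, -3, 4)/6.1644 = (0.4867, -0.3244, -0.4867, 0.6489).
r_{12} = e_1·v_2 = -0.8111.
u_2 = v_2 + 0.8111·e_1 = (-2.6053, 0.7368, -2.3947, 0.5263).
‖u_2‖ = 3.6527, so e_2 = (-0.7132, 0.2017, -0.6556, 0.1441).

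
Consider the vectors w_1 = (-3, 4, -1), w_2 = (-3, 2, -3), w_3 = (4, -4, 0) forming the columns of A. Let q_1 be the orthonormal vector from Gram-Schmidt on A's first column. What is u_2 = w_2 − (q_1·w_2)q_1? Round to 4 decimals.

q_1 = w_1/‖w_1‖ = (-3, 4, -1)/5.0990 = (-0.5883, 0.7845, -0.1961).
r_{12} = q_1·w_2 = 3.9223.
u_2 = w_2 − 3.9223·q_1 = (-0.6923, -1.0769, -2.2308).

u_2 = (-0.6923, -1.0769, -2.2308)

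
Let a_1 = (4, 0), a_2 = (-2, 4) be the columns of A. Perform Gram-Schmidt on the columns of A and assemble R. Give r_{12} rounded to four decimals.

a_1 = (4, 0); ‖a_1‖ = 4.0000, so e_1 = (1.0000, 0.0000).
r_{12} = e_1·a_2 = -2.0000.

r_{12} = -2.0000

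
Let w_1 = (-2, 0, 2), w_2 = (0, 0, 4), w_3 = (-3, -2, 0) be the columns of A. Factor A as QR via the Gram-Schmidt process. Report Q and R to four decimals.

Q = [[-0.7071, 0.7071, 0.0000], [0.0000, 0.0000, -1.0000], [0.7071, 0.7071, 0.0000]], R = [[2.8284, 2.8284, 2.1213], [0.0000, 2.8284, -2.1213], [0.0000, 0.0000, 2.0000]]

w_1 = (-2, 0, 2); ‖w_1‖ = 2.8284, so q_1 = (-0.7071, 0.0000, 0.7071).
q_1·w_2 = (-0.7071)·0 + 0.0000·0 + 0.7071·4 = 2.8284.
u_2 = w_2 − 2.8284·q_1 = (2.0000, 0.0000, 2.0000).
‖u_2‖ = 2.8284, so q_2 = (0.7071, 0.0000, 0.7071).
q_1·w_3 = (-0.7071)·(-3) + 0.0000·(-2) + 0.7071·0 = 2.1213; q_2·w_3 = 0.7071·(-3) + 0.0000·(-2) + 0.7071·0 = -2.1213.
u_3 = w_3 − 2.1213·q_1 + 2.1213·q_2 = (0.0000, -2.0000, 0.0000).
‖u_3‖ = 2.0000, so q_3 = (0.0000, -1.0000, 0.0000).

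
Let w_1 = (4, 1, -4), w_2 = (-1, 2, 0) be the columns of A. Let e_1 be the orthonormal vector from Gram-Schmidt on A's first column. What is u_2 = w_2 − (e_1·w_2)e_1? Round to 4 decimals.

u_2 = (-0.7576, 2.0606, -0.2424)

w_1 = (4, 1, -4); ‖w_1‖ = 5.7446, so e_1 = (0.6963, 0.1741, -0.6963).
e_1·w_2 = 0.6963·(-1) + 0.1741·2 + (-0.6963)·0 = -0.3482.
u_2 = w_2 + 0.3482·e_1 = (-0.7576, 2.0606, -0.2424).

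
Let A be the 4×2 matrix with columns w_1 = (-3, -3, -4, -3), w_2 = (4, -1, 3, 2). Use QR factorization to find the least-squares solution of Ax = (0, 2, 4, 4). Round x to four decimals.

q_1 = w_1/‖w_1‖ = (-3, -3, -4, -3)/6.5574 = (-0.4575, -0.4575, -0.6100, -0.4575).
r_{12} = q_1·w_2 = -4.1175.
u_2 = w_2 + 4.1175·q_1 = (2.1163, -2.8837, 0.4884, 0.1163).
‖u_2‖ = 3.6120, so q_2 = (0.5859, -0.7984, 0.1352, 0.0322).
Qᵀb = (-5.1850, -0.9271).
Back-substitute: x_2 = -0.9271/3.6120 = -0.2567.
x_1 = (-5.1850 + 4.1175·(-0.2567))/6.5574 = -0.9519.

x = (-0.9519, -0.2567)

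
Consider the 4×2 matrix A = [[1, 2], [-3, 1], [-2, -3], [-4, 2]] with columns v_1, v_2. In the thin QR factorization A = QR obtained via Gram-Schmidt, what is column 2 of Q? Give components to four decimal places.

q_2 = (0.4992, 0.1664, -0.7606, 0.3803)

v_1 = (1, -3, -2, -4); ‖v_1‖ = 5.4772, so q_1 = (0.1826, -0.5477, -0.3651, -0.7303).
q_1·v_2 = 0.1826·2 + (-0.5477)·1 + (-0.3651)·(-3) + (-0.7303)·2 = -0.5477.
u_2 = v_2 + 0.5477·q_1 = (2.1000, 0.7000, -3.2000, 1.6000).
‖u_2‖ = 4.2071, so q_2 = (0.4992, 0.1664, -0.7606, 0.3803).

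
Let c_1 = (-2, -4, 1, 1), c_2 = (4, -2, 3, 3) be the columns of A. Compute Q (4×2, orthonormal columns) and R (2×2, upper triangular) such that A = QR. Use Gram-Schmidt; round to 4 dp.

e_1 = c_1/‖c_1‖ = (-2, -4, 1, 1)/4.6904 = (-0.4264, -0.8528, 0.2132, 0.2132).
r_{12} = e_1·c_2 = 1.2792.
u_2 = c_2 − 1.2792·e_1 = (4.5455, -0.9091, 2.7273, 2.7273).
‖u_2‖ = 6.0302, so e_2 = (0.7538, -0.1508, 0.4523, 0.4523).

Q = [[-0.4264, 0.7538], [-0.8528, -0.1508], [0.2132, 0.4523], [0.2132, 0.4523]], R = [[4.6904, 1.2792], [0.0000, 6.0302]]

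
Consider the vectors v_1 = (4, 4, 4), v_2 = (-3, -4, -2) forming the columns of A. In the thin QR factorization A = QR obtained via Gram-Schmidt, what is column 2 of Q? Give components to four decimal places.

e_1 = v_1/‖v_1‖ = (4, 4, 4)/6.9282 = (0.5774, 0.5774, 0.5774).
r_{12} = e_1·v_2 = -5.1962.
u_2 = v_2 + 5.1962·e_1 = (0.0000, -1.0000, 1.0000).
‖u_2‖ = 1.4142, so e_2 = (0.0000, -0.7071, 0.7071).

e_2 = (0.0000, -0.7071, 0.7071)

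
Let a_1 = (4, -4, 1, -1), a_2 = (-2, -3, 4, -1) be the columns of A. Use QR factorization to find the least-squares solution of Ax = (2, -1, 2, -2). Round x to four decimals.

x = (0.4249, 0.1725)

a_1 = (4, -4, 1, -1); ‖a_1‖ = 5.8310, so q_1 = (0.6860, -0.6860, 0.1715, -0.1715).
q_1·a_2 = 0.6860·(-2) + (-0.6860)·(-3) + 0.1715·4 + (-0.1715)·(-1) = 1.5435.
u_2 = a_2 − 1.5435·q_1 = (-3.0588, -1.9412, 3.7353, -0.7353).
‖u_2‖ = 5.2552, so q_2 = (-0.5821, -0.3694, 0.7108, -0.1399).
Qᵀb = (2.7440, 0.9067).
Back-substitute: x_2 = 0.9067/5.2552 = 0.1725.
x_1 = (2.7440 − 1.5435·0.1725)/5.8310 = 0.4249.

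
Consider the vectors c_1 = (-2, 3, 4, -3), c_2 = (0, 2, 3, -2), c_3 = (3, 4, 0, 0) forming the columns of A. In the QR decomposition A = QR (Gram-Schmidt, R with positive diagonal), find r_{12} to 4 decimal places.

r_{12} = 3.8933

c_1 = (-2, 3, 4, -3); ‖c_1‖ = 6.1644, so q_1 = (-0.3244, 0.4867, 0.6489, -0.4867).
r_{12} = q_1·c_2 = 3.8933.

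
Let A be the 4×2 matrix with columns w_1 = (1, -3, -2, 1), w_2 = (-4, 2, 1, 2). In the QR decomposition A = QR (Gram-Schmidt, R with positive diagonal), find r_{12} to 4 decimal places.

r_{12} = -2.5820

w_1 = (1, -3, -2, 1); ‖w_1‖ = 3.8730, so q_1 = (0.2582, -0.7746, -0.5164, 0.2582).
r_{12} = q_1·w_2 = -2.5820.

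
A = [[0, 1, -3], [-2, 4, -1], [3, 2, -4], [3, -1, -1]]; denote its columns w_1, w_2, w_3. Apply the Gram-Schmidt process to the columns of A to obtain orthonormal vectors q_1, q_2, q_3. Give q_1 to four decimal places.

q_1 = (0.0000, -0.4264, 0.6396, 0.6396)

w_1 = (0, -2, 3, 3); ‖w_1‖ = 4.6904, so q_1 = (0.0000, -0.4264, 0.6396, 0.6396).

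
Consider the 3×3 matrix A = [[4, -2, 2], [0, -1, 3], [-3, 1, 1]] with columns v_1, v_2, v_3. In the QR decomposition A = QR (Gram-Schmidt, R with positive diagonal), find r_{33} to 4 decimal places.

r_{33} = 0.7428

q_1 = v_1/‖v_1‖ = (4, 0, -3)/5.0000 = (0.8000, 0.0000, -0.6000).
r_{12} = q_1·v_2 = -2.2000.
u_2 = v_2 + 2.2000·q_1 = (-0.2400, -1.0000, -0.3200).
‖u_2‖ = 1.0770, so q_2 = (-0.2228, -0.9285, -0.2971).
r_{13} = q_1·v_3 = 1.0000; r_{23} = q_2·v_3 = -3.5282.
u_3 = v_3 − 1.0000·q_1 + 3.5282·q_2 = (0.4138, -0.2759, 0.5517).
r_{33} = ‖u_3‖ = 0.7428.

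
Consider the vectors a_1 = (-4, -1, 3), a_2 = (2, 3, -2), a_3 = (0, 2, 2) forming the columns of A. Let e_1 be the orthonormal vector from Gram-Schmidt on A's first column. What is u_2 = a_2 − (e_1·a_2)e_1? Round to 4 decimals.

u_2 = (-0.6154, 2.3462, -0.0385)

a_1 = (-4, -1, 3); ‖a_1‖ = 5.0990, so e_1 = (-0.7845, -0.1961, 0.5883).
e_1·a_2 = (-0.7845)·2 + (-0.1961)·3 + 0.5883·(-2) = -3.3340.
u_2 = a_2 + 3.3340·e_1 = (-0.6154, 2.3462, -0.0385).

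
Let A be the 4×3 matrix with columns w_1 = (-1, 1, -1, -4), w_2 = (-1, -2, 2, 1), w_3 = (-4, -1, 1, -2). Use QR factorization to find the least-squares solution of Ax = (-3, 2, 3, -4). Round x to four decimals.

w_1 = (-1, 1, -1, -4); ‖w_1‖ = 4.3589, so q_1 = (-0.2294, 0.2294, -0.2294, -0.9177).
q_1·w_2 = (-0.2294)·(-1) + 0.2294·(-2) + (-0.2294)·2 + (-0.9177)·1 = -1.6059.
u_2 = w_2 + 1.6059·q_1 = (-1.3684, -1.6316, 1.6316, -0.4737).
‖u_2‖ = 2.7242, so q_2 = (-0.5023, -0.5989, 0.5989, -0.1739).
q_1·w_3 = (-0.2294)·(-4) + 0.2294·(-1) + (-0.2294)·1 + (-0.9177)·(-2) = 2.2942; q_2·w_3 = (-0.5023)·(-4) + (-0.5989)·(-1) + 0.5989·1 + (-0.1739)·(-2) = 3.5549.
u_3 = w_3 − 2.2942·q_1 − 3.5549·q_2 = (-1.6879, 0.6028, -0.6028, 0.7234).
‖u_3‖ = 2.0247, so q_3 = (-0.8337, 0.2977, -0.2977, 0.3573).
Qᵀb = (4.1295, 2.8014, 0.7741).
Back-substitute: x_3 = 0.7741/2.0247 = 0.3824.
x_2 = (2.8014 − 3.5549·0.3824)/2.7242 = 0.5294.
x_1 = (4.1295 + 1.6059·0.5294 − 2.2942·0.3824)/4.3589 = 0.9412.

x = (0.9412, 0.5294, 0.3824)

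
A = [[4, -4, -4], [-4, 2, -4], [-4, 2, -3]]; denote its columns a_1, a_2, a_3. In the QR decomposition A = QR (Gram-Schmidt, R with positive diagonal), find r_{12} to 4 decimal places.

a_1 = (4, -4, -4); ‖a_1‖ = 6.9282, so e_1 = (0.5774, -0.5774, -0.5774).
r_{12} = e_1·a_2 = -4.6188.

r_{12} = -4.6188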